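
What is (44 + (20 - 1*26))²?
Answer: 1444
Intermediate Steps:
(44 + (20 - 1*26))² = (44 + (20 - 26))² = (44 - 6)² = 38² = 1444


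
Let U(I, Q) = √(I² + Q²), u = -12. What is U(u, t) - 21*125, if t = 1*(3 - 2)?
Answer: -2625 + √145 ≈ -2613.0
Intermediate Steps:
t = 1 (t = 1*1 = 1)
U(u, t) - 21*125 = √((-12)² + 1²) - 21*125 = √(144 + 1) - 2625 = √145 - 2625 = -2625 + √145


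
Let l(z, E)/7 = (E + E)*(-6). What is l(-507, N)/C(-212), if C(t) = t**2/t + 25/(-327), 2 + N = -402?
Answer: -1585296/9907 ≈ -160.02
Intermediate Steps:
N = -404 (N = -2 - 402 = -404)
l(z, E) = -84*E (l(z, E) = 7*((E + E)*(-6)) = 7*((2*E)*(-6)) = 7*(-12*E) = -84*E)
C(t) = -25/327 + t (C(t) = t + 25*(-1/327) = t - 25/327 = -25/327 + t)
l(-507, N)/C(-212) = (-84*(-404))/(-25/327 - 212) = 33936/(-69349/327) = 33936*(-327/69349) = -1585296/9907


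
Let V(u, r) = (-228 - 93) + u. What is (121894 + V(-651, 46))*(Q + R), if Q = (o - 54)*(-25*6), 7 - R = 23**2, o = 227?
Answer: -3201047184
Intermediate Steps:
R = -522 (R = 7 - 1*23**2 = 7 - 1*529 = 7 - 529 = -522)
V(u, r) = -321 + u
Q = -25950 (Q = (227 - 54)*(-25*6) = 173*(-150) = -25950)
(121894 + V(-651, 46))*(Q + R) = (121894 + (-321 - 651))*(-25950 - 522) = (121894 - 972)*(-26472) = 120922*(-26472) = -3201047184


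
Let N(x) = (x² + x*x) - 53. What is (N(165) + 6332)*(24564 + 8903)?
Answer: 2032417443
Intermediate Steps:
N(x) = -53 + 2*x² (N(x) = (x² + x²) - 53 = 2*x² - 53 = -53 + 2*x²)
(N(165) + 6332)*(24564 + 8903) = ((-53 + 2*165²) + 6332)*(24564 + 8903) = ((-53 + 2*27225) + 6332)*33467 = ((-53 + 54450) + 6332)*33467 = (54397 + 6332)*33467 = 60729*33467 = 2032417443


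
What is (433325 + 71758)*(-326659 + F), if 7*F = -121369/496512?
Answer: -191145448218196225/1158528 ≈ -1.6499e+11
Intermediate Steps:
F = -121369/3475584 (F = (-121369/496512)/7 = (-121369*1/496512)/7 = (⅐)*(-121369/496512) = -121369/3475584 ≈ -0.034920)
(433325 + 71758)*(-326659 + F) = (433325 + 71758)*(-326659 - 121369/3475584) = 505083*(-1135330915225/3475584) = -191145448218196225/1158528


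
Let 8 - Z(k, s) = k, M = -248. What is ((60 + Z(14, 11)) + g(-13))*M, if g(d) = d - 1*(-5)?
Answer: -11408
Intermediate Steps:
g(d) = 5 + d (g(d) = d + 5 = 5 + d)
Z(k, s) = 8 - k
((60 + Z(14, 11)) + g(-13))*M = ((60 + (8 - 1*14)) + (5 - 13))*(-248) = ((60 + (8 - 14)) - 8)*(-248) = ((60 - 6) - 8)*(-248) = (54 - 8)*(-248) = 46*(-248) = -11408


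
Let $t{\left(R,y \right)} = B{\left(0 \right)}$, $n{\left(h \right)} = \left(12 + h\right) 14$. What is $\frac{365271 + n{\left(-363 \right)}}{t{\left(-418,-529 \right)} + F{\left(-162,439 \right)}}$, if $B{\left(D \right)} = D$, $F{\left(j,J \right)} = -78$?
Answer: $- \frac{120119}{26} \approx -4620.0$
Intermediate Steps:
$n{\left(h \right)} = 168 + 14 h$
$t{\left(R,y \right)} = 0$
$\frac{365271 + n{\left(-363 \right)}}{t{\left(-418,-529 \right)} + F{\left(-162,439 \right)}} = \frac{365271 + \left(168 + 14 \left(-363\right)\right)}{0 - 78} = \frac{365271 + \left(168 - 5082\right)}{-78} = \left(365271 - 4914\right) \left(- \frac{1}{78}\right) = 360357 \left(- \frac{1}{78}\right) = - \frac{120119}{26}$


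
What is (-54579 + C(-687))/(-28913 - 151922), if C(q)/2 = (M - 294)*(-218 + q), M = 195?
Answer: -124611/180835 ≈ -0.68909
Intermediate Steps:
C(q) = 43164 - 198*q (C(q) = 2*((195 - 294)*(-218 + q)) = 2*(-99*(-218 + q)) = 2*(21582 - 99*q) = 43164 - 198*q)
(-54579 + C(-687))/(-28913 - 151922) = (-54579 + (43164 - 198*(-687)))/(-28913 - 151922) = (-54579 + (43164 + 136026))/(-180835) = (-54579 + 179190)*(-1/180835) = 124611*(-1/180835) = -124611/180835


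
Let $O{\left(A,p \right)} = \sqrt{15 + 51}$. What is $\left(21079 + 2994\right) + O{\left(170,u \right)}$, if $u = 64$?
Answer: $24073 + \sqrt{66} \approx 24081.0$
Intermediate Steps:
$O{\left(A,p \right)} = \sqrt{66}$
$\left(21079 + 2994\right) + O{\left(170,u \right)} = \left(21079 + 2994\right) + \sqrt{66} = 24073 + \sqrt{66}$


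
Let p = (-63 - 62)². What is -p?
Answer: -15625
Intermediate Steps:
p = 15625 (p = (-125)² = 15625)
-p = -1*15625 = -15625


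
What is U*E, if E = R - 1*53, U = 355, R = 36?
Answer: -6035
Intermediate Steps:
E = -17 (E = 36 - 1*53 = 36 - 53 = -17)
U*E = 355*(-17) = -6035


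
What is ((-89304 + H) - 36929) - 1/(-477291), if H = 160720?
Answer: 16460334718/477291 ≈ 34487.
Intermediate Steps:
((-89304 + H) - 36929) - 1/(-477291) = ((-89304 + 160720) - 36929) - 1/(-477291) = (71416 - 36929) - 1*(-1/477291) = 34487 + 1/477291 = 16460334718/477291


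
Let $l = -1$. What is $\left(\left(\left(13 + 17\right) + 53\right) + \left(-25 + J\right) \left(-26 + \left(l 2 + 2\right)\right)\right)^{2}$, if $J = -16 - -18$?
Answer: $463761$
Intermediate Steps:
$J = 2$ ($J = -16 + 18 = 2$)
$\left(\left(\left(13 + 17\right) + 53\right) + \left(-25 + J\right) \left(-26 + \left(l 2 + 2\right)\right)\right)^{2} = \left(\left(\left(13 + 17\right) + 53\right) + \left(-25 + 2\right) \left(-26 + \left(\left(-1\right) 2 + 2\right)\right)\right)^{2} = \left(\left(30 + 53\right) - 23 \left(-26 + \left(-2 + 2\right)\right)\right)^{2} = \left(83 - 23 \left(-26 + 0\right)\right)^{2} = \left(83 - -598\right)^{2} = \left(83 + 598\right)^{2} = 681^{2} = 463761$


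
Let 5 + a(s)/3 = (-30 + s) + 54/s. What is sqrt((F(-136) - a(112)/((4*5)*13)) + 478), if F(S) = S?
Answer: sqrt(4519517730)/3640 ≈ 18.469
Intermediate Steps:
a(s) = -105 + 3*s + 162/s (a(s) = -15 + 3*((-30 + s) + 54/s) = -15 + 3*(-30 + s + 54/s) = -15 + (-90 + 3*s + 162/s) = -105 + 3*s + 162/s)
sqrt((F(-136) - a(112)/((4*5)*13)) + 478) = sqrt((-136 - (-105 + 3*112 + 162/112)/((4*5)*13)) + 478) = sqrt((-136 - (-105 + 336 + 162*(1/112))/(20*13)) + 478) = sqrt((-136 - (-105 + 336 + 81/56)/260) + 478) = sqrt((-136 - 13017/(56*260)) + 478) = sqrt((-136 - 1*13017/14560) + 478) = sqrt((-136 - 13017/14560) + 478) = sqrt(-1993177/14560 + 478) = sqrt(4966503/14560) = sqrt(4519517730)/3640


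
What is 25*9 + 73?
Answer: 298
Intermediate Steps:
25*9 + 73 = 225 + 73 = 298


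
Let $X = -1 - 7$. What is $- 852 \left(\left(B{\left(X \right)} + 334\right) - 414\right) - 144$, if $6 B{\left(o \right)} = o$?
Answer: $69152$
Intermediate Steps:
$X = -8$ ($X = -1 - 7 = -8$)
$B{\left(o \right)} = \frac{o}{6}$
$- 852 \left(\left(B{\left(X \right)} + 334\right) - 414\right) - 144 = - 852 \left(\left(\frac{1}{6} \left(-8\right) + 334\right) - 414\right) - 144 = - 852 \left(\left(- \frac{4}{3} + 334\right) - 414\right) - 144 = - 852 \left(\frac{998}{3} - 414\right) - 144 = \left(-852\right) \left(- \frac{244}{3}\right) - 144 = 69296 - 144 = 69152$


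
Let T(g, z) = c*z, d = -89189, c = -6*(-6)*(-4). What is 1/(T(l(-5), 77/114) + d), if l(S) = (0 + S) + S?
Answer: -19/1696439 ≈ -1.1200e-5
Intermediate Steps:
c = -144 (c = 36*(-4) = -144)
l(S) = 2*S (l(S) = S + S = 2*S)
T(g, z) = -144*z
1/(T(l(-5), 77/114) + d) = 1/(-11088/114 - 89189) = 1/(-144*77/114 - 89189) = 1/(-1848/19 - 89189) = 1/(-1696439/19) = -19/1696439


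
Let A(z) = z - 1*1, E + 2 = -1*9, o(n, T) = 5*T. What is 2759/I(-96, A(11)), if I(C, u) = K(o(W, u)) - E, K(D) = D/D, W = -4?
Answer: 2759/12 ≈ 229.92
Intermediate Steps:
K(D) = 1
E = -11 (E = -2 - 1*9 = -2 - 9 = -11)
A(z) = -1 + z (A(z) = z - 1 = -1 + z)
I(C, u) = 12 (I(C, u) = 1 - 1*(-11) = 1 + 11 = 12)
2759/I(-96, A(11)) = 2759/12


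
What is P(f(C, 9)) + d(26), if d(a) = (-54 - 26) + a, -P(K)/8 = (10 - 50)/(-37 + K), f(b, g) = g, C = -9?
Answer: -458/7 ≈ -65.429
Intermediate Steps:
P(K) = 320/(-37 + K) (P(K) = -8*(10 - 50)/(-37 + K) = -(-320)/(-37 + K) = 320/(-37 + K))
d(a) = -80 + a
P(f(C, 9)) + d(26) = 320/(-37 + 9) + (-80 + 26) = 320/(-28) - 54 = 320*(-1/28) - 54 = -80/7 - 54 = -458/7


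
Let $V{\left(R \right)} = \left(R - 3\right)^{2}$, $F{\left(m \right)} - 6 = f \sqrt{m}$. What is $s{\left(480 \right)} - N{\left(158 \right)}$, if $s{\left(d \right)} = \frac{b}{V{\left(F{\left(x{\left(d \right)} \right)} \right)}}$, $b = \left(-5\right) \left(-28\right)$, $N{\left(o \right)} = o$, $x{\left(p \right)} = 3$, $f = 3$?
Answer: $- \frac{1282}{9} - \frac{70 \sqrt{3}}{9} \approx -155.92$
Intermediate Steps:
$F{\left(m \right)} = 6 + 3 \sqrt{m}$
$V{\left(R \right)} = \left(-3 + R\right)^{2}$
$b = 140$
$s{\left(d \right)} = \frac{140}{\left(3 + 3 \sqrt{3}\right)^{2}}$ ($s{\left(d \right)} = \frac{140}{\left(-3 + \left(6 + 3 \sqrt{3}\right)\right)^{2}} = \frac{140}{\left(3 + 3 \sqrt{3}\right)^{2}}$)
$s{\left(480 \right)} - N{\left(158 \right)} = \left(\frac{140}{9} - \frac{70 \sqrt{3}}{9}\right) - 158 = - \frac{1282}{9} - \frac{70 \sqrt{3}}{9}$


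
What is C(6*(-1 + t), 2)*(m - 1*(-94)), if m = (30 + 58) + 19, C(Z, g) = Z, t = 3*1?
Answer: 2412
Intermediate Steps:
t = 3
m = 107 (m = 88 + 19 = 107)
C(6*(-1 + t), 2)*(m - 1*(-94)) = (6*(-1 + 3))*(107 - 1*(-94)) = (6*2)*(107 + 94) = 12*201 = 2412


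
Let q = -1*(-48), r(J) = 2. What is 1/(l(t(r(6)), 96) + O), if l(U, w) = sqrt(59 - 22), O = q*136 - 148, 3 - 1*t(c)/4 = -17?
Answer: 6380/40704363 - sqrt(37)/40704363 ≈ 0.00015659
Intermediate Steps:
t(c) = 80 (t(c) = 12 - 4*(-17) = 12 + 68 = 80)
q = 48
O = 6380 (O = 48*136 - 148 = 6528 - 148 = 6380)
l(U, w) = sqrt(37)
1/(l(t(r(6)), 96) + O) = 1/(sqrt(37) + 6380) = 1/(6380 + sqrt(37))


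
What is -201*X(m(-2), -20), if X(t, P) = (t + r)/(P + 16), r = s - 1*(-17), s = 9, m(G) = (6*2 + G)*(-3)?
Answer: -201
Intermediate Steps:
m(G) = -36 - 3*G (m(G) = (12 + G)*(-3) = -36 - 3*G)
r = 26 (r = 9 - 1*(-17) = 9 + 17 = 26)
X(t, P) = (26 + t)/(16 + P) (X(t, P) = (t + 26)/(P + 16) = (26 + t)/(16 + P))
-201*X(m(-2), -20) = -201*(26 + (-36 - 3*(-2)))/(16 - 20) = -201*(26 + (-36 + 6))/(-4) = -(-201)*(26 - 30)/4 = -(-201)*(-4)/4 = -201*1 = -201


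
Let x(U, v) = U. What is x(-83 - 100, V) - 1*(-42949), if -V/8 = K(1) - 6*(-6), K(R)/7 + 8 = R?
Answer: 42766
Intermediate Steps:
K(R) = -56 + 7*R
V = 104 (V = -8*((-56 + 7*1) - 6*(-6)) = -8*((-56 + 7) + 36) = -8*(-49 + 36) = -8*(-13) = 104)
x(-83 - 100, V) - 1*(-42949) = (-83 - 100) - 1*(-42949) = -183 + 42949 = 42766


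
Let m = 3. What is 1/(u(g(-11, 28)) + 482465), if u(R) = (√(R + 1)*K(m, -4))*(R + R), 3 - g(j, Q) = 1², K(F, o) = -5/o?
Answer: 96493/46554495230 - √3/46554495230 ≈ 2.0727e-6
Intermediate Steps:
g(j, Q) = 2 (g(j, Q) = 3 - 1*1² = 3 - 1*1 = 3 - 1 = 2)
u(R) = 5*R*√(1 + R)/2 (u(R) = (√(R + 1)*(-5/(-4)))*(R + R) = (√(1 + R)*(-5*(-¼)))*(2*R) = (√(1 + R)*(5/4))*(2*R) = (5*√(1 + R)/4)*(2*R) = 5*R*√(1 + R)/2)
1/(u(g(-11, 28)) + 482465) = 1/((5/2)*2*√(1 + 2) + 482465) = 1/((5/2)*2*√3 + 482465) = 1/(5*√3 + 482465) = 1/(482465 + 5*√3)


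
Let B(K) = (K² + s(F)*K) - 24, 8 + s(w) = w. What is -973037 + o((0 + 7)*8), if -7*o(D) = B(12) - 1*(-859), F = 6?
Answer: -6812214/7 ≈ -9.7317e+5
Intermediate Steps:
s(w) = -8 + w
B(K) = -24 + K² - 2*K (B(K) = (K² + (-8 + 6)*K) - 24 = (K² - 2*K) - 24 = -24 + K² - 2*K)
o(D) = -955/7 (o(D) = -((-24 + 12² - 2*12) - 1*(-859))/7 = -((-24 + 144 - 24) + 859)/7 = -(96 + 859)/7 = -⅐*955 = -955/7)
-973037 + o((0 + 7)*8) = -973037 - 955/7 = -6812214/7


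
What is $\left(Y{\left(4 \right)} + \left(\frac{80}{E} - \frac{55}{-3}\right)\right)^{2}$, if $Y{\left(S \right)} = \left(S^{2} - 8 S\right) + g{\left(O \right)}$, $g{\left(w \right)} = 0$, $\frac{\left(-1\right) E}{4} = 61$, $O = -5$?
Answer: $\frac{134689}{33489} \approx 4.0219$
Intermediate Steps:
$E = -244$ ($E = \left(-4\right) 61 = -244$)
$Y{\left(S \right)} = S^{2} - 8 S$ ($Y{\left(S \right)} = \left(S^{2} - 8 S\right) + 0 = S^{2} - 8 S$)
$\left(Y{\left(4 \right)} + \left(\frac{80}{E} - \frac{55}{-3}\right)\right)^{2} = \left(4 \left(-8 + 4\right) + \left(\frac{80}{-244} - \frac{55}{-3}\right)\right)^{2} = \left(4 \left(-4\right) + \left(80 \left(- \frac{1}{244}\right) - - \frac{55}{3}\right)\right)^{2} = \left(-16 + \left(- \frac{20}{61} + \frac{55}{3}\right)\right)^{2} = \left(-16 + \frac{3295}{183}\right)^{2} = \left(\frac{367}{183}\right)^{2} = \frac{134689}{33489}$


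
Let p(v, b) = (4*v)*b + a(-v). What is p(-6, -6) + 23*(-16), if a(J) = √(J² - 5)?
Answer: -224 + √31 ≈ -218.43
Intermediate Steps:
a(J) = √(-5 + J²)
p(v, b) = √(-5 + v²) + 4*b*v (p(v, b) = (4*v)*b + √(-5 + (-v)²) = 4*b*v + √(-5 + v²) = √(-5 + v²) + 4*b*v)
p(-6, -6) + 23*(-16) = (√(-5 + (-6)²) + 4*(-6)*(-6)) + 23*(-16) = (√(-5 + 36) + 144) - 368 = (√31 + 144) - 368 = (144 + √31) - 368 = -224 + √31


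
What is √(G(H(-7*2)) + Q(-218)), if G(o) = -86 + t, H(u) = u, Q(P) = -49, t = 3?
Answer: 2*I*√33 ≈ 11.489*I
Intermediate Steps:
G(o) = -83 (G(o) = -86 + 3 = -83)
√(G(H(-7*2)) + Q(-218)) = √(-83 - 49) = √(-132) = 2*I*√33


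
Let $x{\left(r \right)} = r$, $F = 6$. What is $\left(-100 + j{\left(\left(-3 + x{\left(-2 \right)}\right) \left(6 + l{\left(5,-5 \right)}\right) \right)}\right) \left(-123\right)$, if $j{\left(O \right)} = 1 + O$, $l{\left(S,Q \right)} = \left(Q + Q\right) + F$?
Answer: $13407$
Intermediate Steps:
$l{\left(S,Q \right)} = 6 + 2 Q$ ($l{\left(S,Q \right)} = \left(Q + Q\right) + 6 = 2 Q + 6 = 6 + 2 Q$)
$\left(-100 + j{\left(\left(-3 + x{\left(-2 \right)}\right) \left(6 + l{\left(5,-5 \right)}\right) \right)}\right) \left(-123\right) = \left(-100 + \left(1 + \left(-3 - 2\right) \left(6 + \left(6 + 2 \left(-5\right)\right)\right)\right)\right) \left(-123\right) = \left(-100 + \left(1 - 5 \left(6 + \left(6 - 10\right)\right)\right)\right) \left(-123\right) = \left(-100 + \left(1 - 5 \left(6 - 4\right)\right)\right) \left(-123\right) = \left(-100 + \left(1 - 10\right)\right) \left(-123\right) = \left(-100 - 9\right) \left(-123\right) = \left(-109\right) \left(-123\right) = 13407$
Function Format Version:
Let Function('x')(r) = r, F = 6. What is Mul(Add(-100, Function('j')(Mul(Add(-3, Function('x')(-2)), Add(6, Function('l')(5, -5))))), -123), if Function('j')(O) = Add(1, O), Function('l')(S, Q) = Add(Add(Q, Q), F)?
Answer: 13407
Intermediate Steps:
Function('l')(S, Q) = Add(6, Mul(2, Q)) (Function('l')(S, Q) = Add(Add(Q, Q), 6) = Add(Mul(2, Q), 6) = Add(6, Mul(2, Q)))
Mul(Add(-100, Function('j')(Mul(Add(-3, Function('x')(-2)), Add(6, Function('l')(5, -5))))), -123) = Mul(Add(-100, Add(1, Mul(Add(-3, -2), Add(6, Add(6, Mul(2, -5)))))), -123) = Mul(Add(-100, Add(1, Mul(-5, Add(6, Add(6, -10))))), -123) = Mul(Add(-100, Add(1, Mul(-5, Add(6, -4)))), -123) = Mul(Add(-100, Add(1, Mul(-5, 2))), -123) = Mul(Add(-100, Add(1, -10)), -123) = Mul(Add(-100, -9), -123) = Mul(-109, -123) = 13407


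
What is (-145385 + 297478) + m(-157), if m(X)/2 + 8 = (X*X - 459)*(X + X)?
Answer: -15039243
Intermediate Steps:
m(X) = -16 + 4*X*(-459 + X**2) (m(X) = -16 + 2*((X*X - 459)*(X + X)) = -16 + 2*((X**2 - 459)*(2*X)) = -16 + 2*((-459 + X**2)*(2*X)) = -16 + 2*(2*X*(-459 + X**2)) = -16 + 4*X*(-459 + X**2))
(-145385 + 297478) + m(-157) = (-145385 + 297478) + (-16 - 1836*(-157) + 4*(-157)**3) = 152093 + (-16 + 288252 + 4*(-3869893)) = 152093 + (-16 + 288252 - 15479572) = 152093 - 15191336 = -15039243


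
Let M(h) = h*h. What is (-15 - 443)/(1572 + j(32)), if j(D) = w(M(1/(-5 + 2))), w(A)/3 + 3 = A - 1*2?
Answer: -687/2336 ≈ -0.29409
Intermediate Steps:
M(h) = h²
w(A) = -15 + 3*A (w(A) = -9 + 3*(A - 1*2) = -9 + 3*(A - 2) = -9 + 3*(-2 + A) = -9 + (-6 + 3*A) = -15 + 3*A)
j(D) = -44/3 (j(D) = -15 + 3*(1/(-5 + 2))² = -15 + 3*(1/(-3))² = -15 + 3*(-⅓)² = -15 + 3*(⅑) = -15 + ⅓ = -44/3)
(-15 - 443)/(1572 + j(32)) = (-15 - 443)/(1572 - 44/3) = -458/4672/3 = -458*3/4672 = -687/2336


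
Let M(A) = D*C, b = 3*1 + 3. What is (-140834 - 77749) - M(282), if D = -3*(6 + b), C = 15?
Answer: -218043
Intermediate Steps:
b = 6 (b = 3 + 3 = 6)
D = -36 (D = -3*(6 + 6) = -3*12 = -36)
M(A) = -540 (M(A) = -36*15 = -540)
(-140834 - 77749) - M(282) = (-140834 - 77749) - 1*(-540) = -218583 + 540 = -218043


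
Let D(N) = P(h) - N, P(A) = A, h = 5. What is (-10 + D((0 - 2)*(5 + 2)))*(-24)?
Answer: -216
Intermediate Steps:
D(N) = 5 - N
(-10 + D((0 - 2)*(5 + 2)))*(-24) = (-10 + (5 - (0 - 2)*(5 + 2)))*(-24) = (-10 + (5 - (-2)*7))*(-24) = (-10 + (5 - 1*(-14)))*(-24) = (-10 + (5 + 14))*(-24) = (-10 + 19)*(-24) = 9*(-24) = -216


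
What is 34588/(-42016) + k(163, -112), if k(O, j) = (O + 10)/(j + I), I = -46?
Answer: -1591709/829816 ≈ -1.9181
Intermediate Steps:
k(O, j) = (10 + O)/(-46 + j) (k(O, j) = (O + 10)/(j - 46) = (10 + O)/(-46 + j))
34588/(-42016) + k(163, -112) = 34588/(-42016) + (10 + 163)/(-46 - 112) = 34588*(-1/42016) + 173/(-158) = -8647/10504 - 1/158*173 = -8647/10504 - 173/158 = -1591709/829816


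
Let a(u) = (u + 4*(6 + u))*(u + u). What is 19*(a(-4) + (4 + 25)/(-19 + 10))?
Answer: -6023/9 ≈ -669.22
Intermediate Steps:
a(u) = 2*u*(24 + 5*u) (a(u) = (u + (24 + 4*u))*(2*u) = (24 + 5*u)*(2*u) = 2*u*(24 + 5*u))
19*(a(-4) + (4 + 25)/(-19 + 10)) = 19*(2*(-4)*(24 + 5*(-4)) + (4 + 25)/(-19 + 10)) = 19*(2*(-4)*(24 - 20) + 29/(-9)) = 19*(2*(-4)*4 + 29*(-⅑)) = 19*(-32 - 29/9) = 19*(-317/9) = -6023/9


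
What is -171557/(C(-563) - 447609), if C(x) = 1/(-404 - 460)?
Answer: 148225248/386734177 ≈ 0.38327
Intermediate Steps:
C(x) = -1/864 (C(x) = 1/(-864) = -1/864)
-171557/(C(-563) - 447609) = -171557/(-1/864 - 447609) = -171557/(-386734177/864) = -171557*(-864/386734177) = 148225248/386734177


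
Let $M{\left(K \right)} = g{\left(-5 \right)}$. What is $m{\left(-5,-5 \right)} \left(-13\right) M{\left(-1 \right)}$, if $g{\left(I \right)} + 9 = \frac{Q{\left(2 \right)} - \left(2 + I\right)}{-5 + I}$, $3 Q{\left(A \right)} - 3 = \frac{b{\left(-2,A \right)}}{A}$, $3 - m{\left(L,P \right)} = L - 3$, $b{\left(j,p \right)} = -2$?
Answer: $\frac{40183}{30} \approx 1339.4$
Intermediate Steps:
$m{\left(L,P \right)} = 6 - L$ ($m{\left(L,P \right)} = 3 - \left(L - 3\right) = 3 - \left(-3 + L\right) = 6 - L$)
$Q{\left(A \right)} = 1 - \frac{2}{3 A}$ ($Q{\left(A \right)} = 1 + \frac{\left(-2\right) \frac{1}{A}}{3} = 1 - \frac{2}{3 A}$)
$g{\left(I \right)} = -9 + \frac{- \frac{4}{3} - I}{-5 + I}$ ($g{\left(I \right)} = -9 + \frac{\frac{- \frac{2}{3} + 2}{2} - \left(2 + I\right)}{-5 + I} = -9 + \frac{\frac{1}{2} \cdot \frac{4}{3} - \left(2 + I\right)}{-5 + I} = -9 + \frac{\frac{2}{3} - \left(2 + I\right)}{-5 + I} = -9 + \frac{- \frac{4}{3} - I}{-5 + I}$)
$M{\left(K \right)} = - \frac{281}{30}$ ($M{\left(K \right)} = \frac{131 - -150}{3 \left(-5 - 5\right)} = \frac{131 + 150}{3 \left(-10\right)} = \frac{1}{3} \left(- \frac{1}{10}\right) 281 = - \frac{281}{30}$)
$m{\left(-5,-5 \right)} \left(-13\right) M{\left(-1 \right)} = \left(6 - -5\right) \left(-13\right) \left(- \frac{281}{30}\right) = \left(6 + 5\right) \left(-13\right) \left(- \frac{281}{30}\right) = 11 \left(-13\right) \left(- \frac{281}{30}\right) = \left(-143\right) \left(- \frac{281}{30}\right) = \frac{40183}{30}$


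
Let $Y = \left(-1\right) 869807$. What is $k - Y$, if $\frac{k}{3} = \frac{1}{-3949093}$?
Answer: $\frac{3434948735048}{3949093} \approx 8.6981 \cdot 10^{5}$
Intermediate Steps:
$k = - \frac{3}{3949093}$ ($k = \frac{3}{-3949093} = 3 \left(- \frac{1}{3949093}\right) = - \frac{3}{3949093} \approx -7.5967 \cdot 10^{-7}$)
$Y = -869807$
$k - Y = - \frac{3}{3949093} - -869807 = - \frac{3}{3949093} + 869807 = \frac{3434948735048}{3949093}$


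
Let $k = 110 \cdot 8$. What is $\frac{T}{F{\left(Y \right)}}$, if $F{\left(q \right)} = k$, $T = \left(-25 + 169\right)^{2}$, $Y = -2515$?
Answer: $\frac{1296}{55} \approx 23.564$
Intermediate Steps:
$k = 880$
$T = 20736$ ($T = 144^{2} = 20736$)
$F{\left(q \right)} = 880$
$\frac{T}{F{\left(Y \right)}} = \frac{20736}{880} = 20736 \cdot \frac{1}{880} = \frac{1296}{55}$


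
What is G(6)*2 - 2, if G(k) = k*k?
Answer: 70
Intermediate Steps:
G(k) = k²
G(6)*2 - 2 = 6²*2 - 2 = 36*2 - 2 = 72 - 2 = 70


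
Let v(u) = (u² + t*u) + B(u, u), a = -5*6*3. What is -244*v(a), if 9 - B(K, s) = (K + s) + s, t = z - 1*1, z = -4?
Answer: -2154276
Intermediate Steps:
a = -90 (a = -30*3 = -90)
t = -5 (t = -4 - 1*1 = -4 - 1 = -5)
B(K, s) = 9 - K - 2*s (B(K, s) = 9 - ((K + s) + s) = 9 - (K + 2*s) = 9 + (-K - 2*s) = 9 - K - 2*s)
v(u) = 9 + u² - 8*u (v(u) = (u² - 5*u) + (9 - u - 2*u) = (u² - 5*u) + (9 - 3*u) = 9 + u² - 8*u)
-244*v(a) = -244*(9 + (-90)² - 8*(-90)) = -244*(9 + 8100 + 720) = -244*8829 = -2154276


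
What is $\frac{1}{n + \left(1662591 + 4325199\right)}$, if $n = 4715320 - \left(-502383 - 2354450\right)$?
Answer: $\frac{1}{13559943} \approx 7.3747 \cdot 10^{-8}$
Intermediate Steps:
$n = 7572153$ ($n = 4715320 - \left(-502383 - 2354450\right) = 4715320 - -2856833 = 4715320 + 2856833 = 7572153$)
$\frac{1}{n + \left(1662591 + 4325199\right)} = \frac{1}{7572153 + \left(1662591 + 4325199\right)} = \frac{1}{7572153 + 5987790} = \frac{1}{13559943}$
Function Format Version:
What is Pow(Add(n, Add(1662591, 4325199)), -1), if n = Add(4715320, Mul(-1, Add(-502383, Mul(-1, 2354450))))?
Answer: Rational(1, 13559943) ≈ 7.3747e-8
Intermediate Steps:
n = 7572153 (n = Add(4715320, Mul(-1, Add(-502383, -2354450))) = Add(4715320, Mul(-1, -2856833)) = Add(4715320, 2856833) = 7572153)
Pow(Add(n, Add(1662591, 4325199)), -1) = Pow(Add(7572153, Add(1662591, 4325199)), -1) = Pow(Add(7572153, 5987790), -1) = Pow(13559943, -1) = Rational(1, 13559943)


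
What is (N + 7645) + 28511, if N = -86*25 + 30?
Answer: 34036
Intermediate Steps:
N = -2120 (N = -2150 + 30 = -2120)
(N + 7645) + 28511 = (-2120 + 7645) + 28511 = 5525 + 28511 = 34036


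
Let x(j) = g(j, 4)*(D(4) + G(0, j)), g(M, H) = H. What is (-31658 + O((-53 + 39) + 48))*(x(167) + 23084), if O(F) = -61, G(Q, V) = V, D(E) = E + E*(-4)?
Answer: -751867176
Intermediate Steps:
D(E) = -3*E (D(E) = E - 4*E = -3*E)
x(j) = -48 + 4*j (x(j) = 4*(-3*4 + j) = 4*(-12 + j) = -48 + 4*j)
(-31658 + O((-53 + 39) + 48))*(x(167) + 23084) = (-31658 - 61)*((-48 + 4*167) + 23084) = -31719*((-48 + 668) + 23084) = -31719*(620 + 23084) = -31719*23704 = -751867176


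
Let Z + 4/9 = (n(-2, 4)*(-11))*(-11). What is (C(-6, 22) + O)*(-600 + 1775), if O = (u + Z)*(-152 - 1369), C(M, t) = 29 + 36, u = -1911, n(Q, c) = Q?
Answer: 3848658450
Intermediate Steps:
C(M, t) = 65
Z = -2182/9 (Z = -4/9 - 2*(-11)*(-11) = -4/9 + 22*(-11) = -4/9 - 242 = -2182/9 ≈ -242.44)
O = 3275389 (O = (-1911 - 2182/9)*(-152 - 1369) = -19381/9*(-1521) = 3275389)
(C(-6, 22) + O)*(-600 + 1775) = (65 + 3275389)*(-600 + 1775) = 3275454*1175 = 3848658450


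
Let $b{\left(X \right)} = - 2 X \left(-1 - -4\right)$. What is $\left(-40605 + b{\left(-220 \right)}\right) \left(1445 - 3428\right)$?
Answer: $77902155$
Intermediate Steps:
$b{\left(X \right)} = - 6 X$ ($b{\left(X \right)} = - 2 X \left(-1 + 4\right) = - 2 X 3 = - 6 X$)
$\left(-40605 + b{\left(-220 \right)}\right) \left(1445 - 3428\right) = \left(-40605 - -1320\right) \left(1445 - 3428\right) = \left(-40605 + 1320\right) \left(-1983\right) = \left(-39285\right) \left(-1983\right) = 77902155$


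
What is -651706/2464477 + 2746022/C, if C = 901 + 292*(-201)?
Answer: -6805170801940/142424590307 ≈ -47.781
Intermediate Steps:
C = -57791 (C = 901 - 58692 = -57791)
-651706/2464477 + 2746022/C = -651706/2464477 + 2746022/(-57791) = -651706*1/2464477 + 2746022*(-1/57791) = -651706/2464477 - 2746022/57791 = -6805170801940/142424590307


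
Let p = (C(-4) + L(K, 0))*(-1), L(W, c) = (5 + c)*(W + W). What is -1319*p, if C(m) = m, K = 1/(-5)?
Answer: -7914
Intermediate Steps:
K = -⅕ ≈ -0.20000
L(W, c) = 2*W*(5 + c) (L(W, c) = (5 + c)*(2*W) = 2*W*(5 + c))
p = 6 (p = (-4 + 2*(-⅕)*(5 + 0))*(-1) = (-4 + 2*(-⅕)*5)*(-1) = (-4 - 2)*(-1) = -6*(-1) = 6)
-1319*p = -1319*6 = -7914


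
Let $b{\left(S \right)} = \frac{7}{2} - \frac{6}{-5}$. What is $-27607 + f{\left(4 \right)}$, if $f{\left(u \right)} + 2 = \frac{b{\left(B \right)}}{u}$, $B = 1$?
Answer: $- \frac{1104313}{40} \approx -27608.0$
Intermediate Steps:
$b{\left(S \right)} = \frac{47}{10}$ ($b{\left(S \right)} = 7 \cdot \frac{1}{2} - - \frac{6}{5} = \frac{7}{2} + \frac{6}{5} = \frac{47}{10}$)
$f{\left(u \right)} = -2 + \frac{47}{10 u}$
$-27607 + f{\left(4 \right)} = -27607 - \left(2 - \frac{47}{10 \cdot 4}\right) = -27607 + \left(-2 + \frac{47}{10} \cdot \frac{1}{4}\right) = -27607 + \left(-2 + \frac{47}{40}\right) = -27607 - \frac{33}{40} = - \frac{1104313}{40}$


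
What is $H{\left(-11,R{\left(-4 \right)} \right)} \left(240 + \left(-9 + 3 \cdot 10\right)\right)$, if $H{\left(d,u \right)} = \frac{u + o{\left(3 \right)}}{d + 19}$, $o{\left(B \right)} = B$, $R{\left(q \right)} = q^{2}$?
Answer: $\frac{4959}{8} \approx 619.88$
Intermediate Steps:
$H{\left(d,u \right)} = \frac{3 + u}{19 + d}$ ($H{\left(d,u \right)} = \frac{u + 3}{d + 19} = \frac{3 + u}{19 + d}$)
$H{\left(-11,R{\left(-4 \right)} \right)} \left(240 + \left(-9 + 3 \cdot 10\right)\right) = \frac{3 + \left(-4\right)^{2}}{19 - 11} \left(240 + \left(-9 + 3 \cdot 10\right)\right) = \frac{3 + 16}{8} \left(240 + \left(-9 + 30\right)\right) = \frac{1}{8} \cdot 19 \left(240 + 21\right) = \frac{19}{8} \cdot 261 = \frac{4959}{8}$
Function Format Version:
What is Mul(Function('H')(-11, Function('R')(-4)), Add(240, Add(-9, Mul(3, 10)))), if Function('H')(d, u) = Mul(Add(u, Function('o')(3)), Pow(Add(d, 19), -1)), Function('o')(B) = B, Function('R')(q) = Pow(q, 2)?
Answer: Rational(4959, 8) ≈ 619.88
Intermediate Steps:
Function('H')(d, u) = Mul(Pow(Add(19, d), -1), Add(3, u)) (Function('H')(d, u) = Mul(Add(u, 3), Pow(Add(d, 19), -1)) = Mul(Add(3, u), Pow(Add(19, d), -1)) = Mul(Pow(Add(19, d), -1), Add(3, u)))
Mul(Function('H')(-11, Function('R')(-4)), Add(240, Add(-9, Mul(3, 10)))) = Mul(Mul(Pow(Add(19, -11), -1), Add(3, Pow(-4, 2))), Add(240, Add(-9, Mul(3, 10)))) = Mul(Mul(Pow(8, -1), Add(3, 16)), Add(240, Add(-9, 30))) = Mul(Mul(Rational(1, 8), 19), Add(240, 21)) = Mul(Rational(19, 8), 261) = Rational(4959, 8)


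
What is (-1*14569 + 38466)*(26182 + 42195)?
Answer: 1634005169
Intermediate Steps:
(-1*14569 + 38466)*(26182 + 42195) = (-14569 + 38466)*68377 = 23897*68377 = 1634005169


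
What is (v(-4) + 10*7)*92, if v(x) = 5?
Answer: 6900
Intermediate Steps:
(v(-4) + 10*7)*92 = (5 + 10*7)*92 = (5 + 70)*92 = 75*92 = 6900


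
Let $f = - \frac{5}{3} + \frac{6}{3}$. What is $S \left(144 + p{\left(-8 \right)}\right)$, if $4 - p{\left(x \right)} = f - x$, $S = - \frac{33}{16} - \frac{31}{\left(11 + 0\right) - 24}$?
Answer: $\frac{28073}{624} \approx 44.989$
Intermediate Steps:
$f = \frac{1}{3}$ ($f = \left(-5\right) \frac{1}{3} + 6 \cdot \frac{1}{3} = - \frac{5}{3} + 2 = \frac{1}{3} \approx 0.33333$)
$S = \frac{67}{208}$ ($S = \left(-33\right) \frac{1}{16} - \frac{31}{11 - 24} = - \frac{33}{16} - \frac{31}{-13} = - \frac{33}{16} - - \frac{31}{13} = - \frac{33}{16} + \frac{31}{13} = \frac{67}{208} \approx 0.32212$)
$p{\left(x \right)} = \frac{11}{3} + x$ ($p{\left(x \right)} = 4 - \left(\frac{1}{3} - x\right) = 4 + \left(- \frac{1}{3} + x\right) = \frac{11}{3} + x$)
$S \left(144 + p{\left(-8 \right)}\right) = \frac{67 \left(144 + \left(\frac{11}{3} - 8\right)\right)}{208} = \frac{67 \left(144 - \frac{13}{3}\right)}{208} = \frac{67}{208} \cdot \frac{419}{3} = \frac{28073}{624}$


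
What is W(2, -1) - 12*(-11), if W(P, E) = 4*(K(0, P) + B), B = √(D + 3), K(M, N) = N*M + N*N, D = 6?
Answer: 160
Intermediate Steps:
K(M, N) = N² + M*N (K(M, N) = M*N + N² = N² + M*N)
B = 3 (B = √(6 + 3) = √9 = 3)
W(P, E) = 12 + 4*P² (W(P, E) = 4*(P*(0 + P) + 3) = 4*(P*P + 3) = 4*(P² + 3) = 4*(3 + P²) = 12 + 4*P²)
W(2, -1) - 12*(-11) = (12 + 4*2²) - 12*(-11) = (12 + 4*4) + 132 = (12 + 16) + 132 = 28 + 132 = 160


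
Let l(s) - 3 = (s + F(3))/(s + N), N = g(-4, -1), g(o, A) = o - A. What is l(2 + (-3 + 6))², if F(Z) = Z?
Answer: 49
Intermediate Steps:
N = -3 (N = -4 - 1*(-1) = -4 + 1 = -3)
l(s) = 3 + (3 + s)/(-3 + s) (l(s) = 3 + (s + 3)/(s - 3) = 3 + (3 + s)/(-3 + s))
l(2 + (-3 + 6))² = (2*(-3 + 2*(2 + (-3 + 6)))/(-3 + (2 + (-3 + 6))))² = (2*(-3 + 2*(2 + 3))/(-3 + (2 + 3)))² = (2*(-3 + 2*5)/(-3 + 5))² = (2*(-3 + 10)/2)² = (2*(½)*7)² = 7² = 49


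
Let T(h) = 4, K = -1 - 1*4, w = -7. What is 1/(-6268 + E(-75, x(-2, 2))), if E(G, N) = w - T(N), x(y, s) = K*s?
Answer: -1/6279 ≈ -0.00015926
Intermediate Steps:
K = -5 (K = -1 - 4 = -5)
x(y, s) = -5*s
E(G, N) = -11 (E(G, N) = -7 - 1*4 = -7 - 4 = -11)
1/(-6268 + E(-75, x(-2, 2))) = 1/(-6268 - 11) = 1/(-6279) = -1/6279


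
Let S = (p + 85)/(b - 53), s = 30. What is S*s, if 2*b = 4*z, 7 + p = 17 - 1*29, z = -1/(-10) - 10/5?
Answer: -2475/71 ≈ -34.859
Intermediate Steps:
z = -19/10 (z = -1*(-⅒) - 10*⅕ = ⅒ - 2 = -19/10 ≈ -1.9000)
p = -19 (p = -7 + (17 - 1*29) = -7 + (17 - 29) = -7 - 12 = -19)
b = -19/5 (b = (4*(-19/10))/2 = (½)*(-38/5) = -19/5 ≈ -3.8000)
S = -165/142 (S = (-19 + 85)/(-19/5 - 53) = 66/(-284/5) = 66*(-5/284) = -165/142 ≈ -1.1620)
S*s = -165/142*30 = -2475/71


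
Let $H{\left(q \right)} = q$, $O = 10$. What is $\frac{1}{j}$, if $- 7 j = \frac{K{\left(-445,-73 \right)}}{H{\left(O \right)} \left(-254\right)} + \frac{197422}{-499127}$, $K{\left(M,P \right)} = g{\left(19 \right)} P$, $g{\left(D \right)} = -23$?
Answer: $\frac{1267782580}{191355159} \approx 6.6253$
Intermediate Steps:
$K{\left(M,P \right)} = - 23 P$
$j = \frac{191355159}{1267782580}$ ($j = - \frac{\frac{\left(-23\right) \left(-73\right)}{10 \left(-254\right)} + \frac{197422}{-499127}}{7} = - \frac{\frac{1679}{-2540} + 197422 \left(- \frac{1}{499127}\right)}{7} = - \frac{1679 \left(- \frac{1}{2540}\right) - \frac{197422}{499127}}{7} = - \frac{- \frac{1679}{2540} - \frac{197422}{499127}}{7} = \left(- \frac{1}{7}\right) \left(- \frac{1339486113}{1267782580}\right) = \frac{191355159}{1267782580} \approx 0.15094$)
$\frac{1}{j} = \frac{1}{\frac{191355159}{1267782580}} = \frac{1267782580}{191355159}$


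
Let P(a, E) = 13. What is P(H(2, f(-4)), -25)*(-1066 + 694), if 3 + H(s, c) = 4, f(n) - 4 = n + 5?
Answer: -4836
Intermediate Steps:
f(n) = 9 + n (f(n) = 4 + (n + 5) = 4 + (5 + n) = 9 + n)
H(s, c) = 1 (H(s, c) = -3 + 4 = 1)
P(H(2, f(-4)), -25)*(-1066 + 694) = 13*(-1066 + 694) = 13*(-372) = -4836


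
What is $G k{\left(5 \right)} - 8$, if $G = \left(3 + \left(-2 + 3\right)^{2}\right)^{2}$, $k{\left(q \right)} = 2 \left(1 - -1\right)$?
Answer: $56$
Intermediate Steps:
$k{\left(q \right)} = 4$ ($k{\left(q \right)} = 2 \left(1 + 1\right) = 2 \cdot 2 = 4$)
$G = 16$ ($G = \left(3 + 1^{2}\right)^{2} = \left(3 + 1\right)^{2} = 4^{2} = 16$)
$G k{\left(5 \right)} - 8 = 16 \cdot 4 - 8 = 64 - 8 = 56$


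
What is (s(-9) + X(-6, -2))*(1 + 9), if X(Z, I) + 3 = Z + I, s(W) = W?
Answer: -200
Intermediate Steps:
X(Z, I) = -3 + I + Z (X(Z, I) = -3 + (Z + I) = -3 + (I + Z) = -3 + I + Z)
(s(-9) + X(-6, -2))*(1 + 9) = (-9 + (-3 - 2 - 6))*(1 + 9) = (-9 - 11)*10 = -20*10 = -200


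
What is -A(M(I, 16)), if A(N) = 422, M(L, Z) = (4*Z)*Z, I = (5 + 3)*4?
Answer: -422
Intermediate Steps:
I = 32 (I = 8*4 = 32)
M(L, Z) = 4*Z²
-A(M(I, 16)) = -1*422 = -422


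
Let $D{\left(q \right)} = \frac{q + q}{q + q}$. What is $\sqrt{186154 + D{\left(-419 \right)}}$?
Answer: $\sqrt{186155} \approx 431.46$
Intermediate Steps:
$D{\left(q \right)} = 1$ ($D{\left(q \right)} = \frac{2 q}{2 q} = 2 q \frac{1}{2 q} = 1$)
$\sqrt{186154 + D{\left(-419 \right)}} = \sqrt{186154 + 1} = \sqrt{186155}$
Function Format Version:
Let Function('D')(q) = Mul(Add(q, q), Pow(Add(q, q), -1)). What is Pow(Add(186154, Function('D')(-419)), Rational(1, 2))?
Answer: Pow(186155, Rational(1, 2)) ≈ 431.46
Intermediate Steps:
Function('D')(q) = 1 (Function('D')(q) = Mul(Mul(2, q), Pow(Mul(2, q), -1)) = Mul(Mul(2, q), Mul(Rational(1, 2), Pow(q, -1))) = 1)
Pow(Add(186154, Function('D')(-419)), Rational(1, 2)) = Pow(Add(186154, 1), Rational(1, 2)) = Pow(186155, Rational(1, 2))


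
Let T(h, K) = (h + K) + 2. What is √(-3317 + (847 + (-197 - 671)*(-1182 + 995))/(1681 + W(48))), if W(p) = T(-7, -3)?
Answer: I*√183899506/239 ≈ 56.74*I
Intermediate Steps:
T(h, K) = 2 + K + h (T(h, K) = (K + h) + 2 = 2 + K + h)
W(p) = -8 (W(p) = 2 - 3 - 7 = -8)
√(-3317 + (847 + (-197 - 671)*(-1182 + 995))/(1681 + W(48))) = √(-3317 + (847 + (-197 - 671)*(-1182 + 995))/(1681 - 8)) = √(-3317 + (847 - 868*(-187))/1673) = √(-3317 + (847 + 162316)*(1/1673)) = √(-3317 + 163163*(1/1673)) = √(-3317 + 23309/239) = √(-769454/239) = I*√183899506/239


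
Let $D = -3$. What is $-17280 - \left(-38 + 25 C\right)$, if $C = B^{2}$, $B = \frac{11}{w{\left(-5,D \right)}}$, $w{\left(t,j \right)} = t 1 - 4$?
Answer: $- \frac{1399627}{81} \approx -17279.0$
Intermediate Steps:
$w{\left(t,j \right)} = -4 + t$ ($w{\left(t,j \right)} = t - 4 = -4 + t$)
$B = - \frac{11}{9}$ ($B = \frac{11}{-4 - 5} = \frac{11}{-9} = 11 \left(- \frac{1}{9}\right) = - \frac{11}{9} \approx -1.2222$)
$C = \frac{121}{81}$ ($C = \left(- \frac{11}{9}\right)^{2} = \frac{121}{81} \approx 1.4938$)
$-17280 - \left(-38 + 25 C\right) = -17280 - \left(-38 + 25 \cdot \frac{121}{81}\right) = -17280 - \left(-38 + \frac{3025}{81}\right) = -17280 - - \frac{53}{81} = -17280 + \frac{53}{81} = - \frac{1399627}{81}$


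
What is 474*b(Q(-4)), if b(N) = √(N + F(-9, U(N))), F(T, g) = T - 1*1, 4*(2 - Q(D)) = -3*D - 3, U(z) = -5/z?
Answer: 237*I*√41 ≈ 1517.5*I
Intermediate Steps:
Q(D) = 11/4 + 3*D/4 (Q(D) = 2 - (-3*D - 3)/4 = 2 - (-3 - 3*D)/4 = 2 + (¾ + 3*D/4) = 11/4 + 3*D/4)
F(T, g) = -1 + T (F(T, g) = T - 1 = -1 + T)
b(N) = √(-10 + N) (b(N) = √(N + (-1 - 9)) = √(N - 10) = √(-10 + N))
474*b(Q(-4)) = 474*√(-10 + (11/4 + (¾)*(-4))) = 474*√(-10 + (11/4 - 3)) = 474*√(-10 - ¼) = 474*√(-41/4) = 474*(I*√41/2) = 237*I*√41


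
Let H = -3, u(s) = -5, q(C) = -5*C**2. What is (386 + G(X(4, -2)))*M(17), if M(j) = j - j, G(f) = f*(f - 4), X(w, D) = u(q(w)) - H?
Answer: 0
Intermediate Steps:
X(w, D) = -2 (X(w, D) = -5 - 1*(-3) = -5 + 3 = -2)
G(f) = f*(-4 + f)
M(j) = 0
(386 + G(X(4, -2)))*M(17) = (386 - 2*(-4 - 2))*0 = (386 - 2*(-6))*0 = (386 + 12)*0 = 398*0 = 0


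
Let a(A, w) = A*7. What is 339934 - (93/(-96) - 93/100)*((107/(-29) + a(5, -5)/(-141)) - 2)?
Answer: 27798880487/81780 ≈ 3.3992e+5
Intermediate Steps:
a(A, w) = 7*A
339934 - (93/(-96) - 93/100)*((107/(-29) + a(5, -5)/(-141)) - 2) = 339934 - (93/(-96) - 93/100)*((107/(-29) + (7*5)/(-141)) - 2) = 339934 - (93*(-1/96) - 93*1/100)*((107*(-1/29) + 35*(-1/141)) - 2) = 339934 - (-31/32 - 93/100)*((-107/29 - 35/141) - 2) = 339934 - (-1519)*(-16102/4089 - 2)/800 = 339934 - (-1519)*(-24280)/(800*4089) = 339934 - 1*922033/81780 = 339934 - 922033/81780 = 27798880487/81780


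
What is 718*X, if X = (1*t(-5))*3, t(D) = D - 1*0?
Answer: -10770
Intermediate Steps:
t(D) = D (t(D) = D + 0 = D)
X = -15 (X = (1*(-5))*3 = -5*3 = -15)
718*X = 718*(-15) = -10770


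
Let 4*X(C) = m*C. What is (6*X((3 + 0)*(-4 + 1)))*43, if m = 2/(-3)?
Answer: 387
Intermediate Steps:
m = -2/3 (m = 2*(-1/3) = -2/3 ≈ -0.66667)
X(C) = -C/6 (X(C) = (-2*C/3)/4 = -C/6)
(6*X((3 + 0)*(-4 + 1)))*43 = (6*(-(3 + 0)*(-4 + 1)/6))*43 = (6*(-(-3)/2))*43 = (6*(-1/6*(-9)))*43 = (6*(3/2))*43 = 9*43 = 387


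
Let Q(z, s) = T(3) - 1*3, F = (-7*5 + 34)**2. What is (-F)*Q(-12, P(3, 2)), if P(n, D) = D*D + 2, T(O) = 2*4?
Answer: -5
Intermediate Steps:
T(O) = 8
P(n, D) = 2 + D**2 (P(n, D) = D**2 + 2 = 2 + D**2)
F = 1 (F = (-35 + 34)**2 = (-1)**2 = 1)
Q(z, s) = 5 (Q(z, s) = 8 - 1*3 = 8 - 3 = 5)
(-F)*Q(-12, P(3, 2)) = -1*1*5 = -1*5 = -5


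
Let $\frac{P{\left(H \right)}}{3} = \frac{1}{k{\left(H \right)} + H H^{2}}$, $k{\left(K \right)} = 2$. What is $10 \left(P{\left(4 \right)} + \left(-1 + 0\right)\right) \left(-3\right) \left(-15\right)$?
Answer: $- \frac{4725}{11} \approx -429.55$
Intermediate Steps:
$P{\left(H \right)} = \frac{3}{2 + H^{3}}$ ($P{\left(H \right)} = \frac{3}{2 + H H^{2}} = \frac{3}{2 + H^{3}}$)
$10 \left(P{\left(4 \right)} + \left(-1 + 0\right)\right) \left(-3\right) \left(-15\right) = 10 \left(\frac{3}{2 + 4^{3}} + \left(-1 + 0\right)\right) \left(-3\right) \left(-15\right) = 10 \left(\frac{3}{2 + 64} - 1\right) \left(-3\right) \left(-15\right) = 10 \left(\frac{3}{66} - 1\right) \left(-3\right) \left(-15\right) = 10 \left(3 \cdot \frac{1}{66} - 1\right) \left(-3\right) \left(-15\right) = 10 \left(\frac{1}{22} - 1\right) \left(-3\right) \left(-15\right) = 10 \left(\left(- \frac{21}{22}\right) \left(-3\right)\right) \left(-15\right) = 10 \cdot \frac{63}{22} \left(-15\right) = \frac{315}{11} \left(-15\right) = - \frac{4725}{11}$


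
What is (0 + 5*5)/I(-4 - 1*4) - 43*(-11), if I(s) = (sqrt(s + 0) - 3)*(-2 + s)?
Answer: 16097/34 + 5*I*sqrt(2)/17 ≈ 473.44 + 0.41595*I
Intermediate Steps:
I(s) = (-3 + sqrt(s))*(-2 + s) (I(s) = (sqrt(s) - 3)*(-2 + s) = (-3 + sqrt(s))*(-2 + s))
(0 + 5*5)/I(-4 - 1*4) - 43*(-11) = (0 + 5*5)/(6 + (-4 - 1*4)**(3/2) - 3*(-4 - 1*4) - 2*sqrt(-4 - 1*4)) - 43*(-11) = (0 + 25)/(6 + (-4 - 4)**(3/2) - 3*(-4 - 4) - 2*sqrt(-4 - 4)) + 473 = 25/(6 + (-8)**(3/2) - 3*(-8) - 4*I*sqrt(2)) + 473 = 25/(6 - 16*I*sqrt(2) + 24 - 4*I*sqrt(2)) + 473 = 25/(30 - 20*I*sqrt(2)) + 473 = 473 + 25/(30 - 20*I*sqrt(2))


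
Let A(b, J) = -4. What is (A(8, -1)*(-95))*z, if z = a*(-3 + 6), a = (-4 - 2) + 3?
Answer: -3420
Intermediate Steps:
a = -3 (a = -6 + 3 = -3)
z = -9 (z = -3*(-3 + 6) = -3*3 = -9)
(A(8, -1)*(-95))*z = -4*(-95)*(-9) = 380*(-9) = -3420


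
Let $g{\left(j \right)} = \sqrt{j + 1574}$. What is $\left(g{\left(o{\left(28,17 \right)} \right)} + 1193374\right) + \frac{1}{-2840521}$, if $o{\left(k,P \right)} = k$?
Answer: $\frac{3389803907853}{2840521} + 3 \sqrt{178} \approx 1.1934 \cdot 10^{6}$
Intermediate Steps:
$g{\left(j \right)} = \sqrt{1574 + j}$
$\left(g{\left(o{\left(28,17 \right)} \right)} + 1193374\right) + \frac{1}{-2840521} = \left(\sqrt{1574 + 28} + 1193374\right) + \frac{1}{-2840521} = \left(\sqrt{1602} + 1193374\right) - \frac{1}{2840521} = \left(3 \sqrt{178} + 1193374\right) - \frac{1}{2840521} = \left(1193374 + 3 \sqrt{178}\right) - \frac{1}{2840521} = \frac{3389803907853}{2840521} + 3 \sqrt{178}$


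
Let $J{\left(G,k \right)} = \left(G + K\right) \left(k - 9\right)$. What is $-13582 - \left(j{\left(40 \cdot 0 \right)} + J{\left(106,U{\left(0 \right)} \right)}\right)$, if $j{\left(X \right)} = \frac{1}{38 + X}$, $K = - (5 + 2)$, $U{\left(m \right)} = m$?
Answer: $- \frac{482259}{38} \approx -12691.0$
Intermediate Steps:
$K = -7$ ($K = \left(-1\right) 7 = -7$)
$J{\left(G,k \right)} = \left(-9 + k\right) \left(-7 + G\right)$ ($J{\left(G,k \right)} = \left(G - 7\right) \left(k - 9\right) = \left(-7 + G\right) \left(-9 + k\right) = \left(-9 + k\right) \left(-7 + G\right)$)
$-13582 - \left(j{\left(40 \cdot 0 \right)} + J{\left(106,U{\left(0 \right)} \right)}\right) = -13582 - \left(\frac{1}{38 + 40 \cdot 0} + \left(63 - 954 - 0 + 106 \cdot 0\right)\right) = -13582 - \left(\frac{1}{38 + 0} + \left(63 - 954 + 0 + 0\right)\right) = -13582 - \left(\frac{1}{38} - 891\right) = -13582 - - \frac{33857}{38} = -13582 + \frac{33857}{38} = - \frac{482259}{38}$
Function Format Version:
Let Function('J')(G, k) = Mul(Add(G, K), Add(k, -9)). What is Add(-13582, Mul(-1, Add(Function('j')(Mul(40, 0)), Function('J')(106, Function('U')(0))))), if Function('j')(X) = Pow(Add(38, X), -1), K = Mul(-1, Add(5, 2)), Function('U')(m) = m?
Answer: Rational(-482259, 38) ≈ -12691.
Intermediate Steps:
K = -7 (K = Mul(-1, 7) = -7)
Function('J')(G, k) = Mul(Add(-9, k), Add(-7, G)) (Function('J')(G, k) = Mul(Add(G, -7), Add(k, -9)) = Mul(Add(-7, G), Add(-9, k)) = Mul(Add(-9, k), Add(-7, G)))
Add(-13582, Mul(-1, Add(Function('j')(Mul(40, 0)), Function('J')(106, Function('U')(0))))) = Add(-13582, Mul(-1, Add(Pow(Add(38, Mul(40, 0)), -1), Add(63, Mul(-9, 106), Mul(-7, 0), Mul(106, 0))))) = Add(-13582, Mul(-1, Add(Pow(Add(38, 0), -1), Add(63, -954, 0, 0)))) = Add(-13582, Mul(-1, Add(Pow(38, -1), -891))) = Add(-13582, Mul(-1, Add(Rational(1, 38), -891))) = Add(-13582, Mul(-1, Rational(-33857, 38))) = Add(-13582, Rational(33857, 38)) = Rational(-482259, 38)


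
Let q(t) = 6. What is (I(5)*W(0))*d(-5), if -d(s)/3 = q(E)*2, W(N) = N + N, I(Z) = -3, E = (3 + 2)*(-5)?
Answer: 0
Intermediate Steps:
E = -25 (E = 5*(-5) = -25)
W(N) = 2*N
d(s) = -36 (d(s) = -18*2 = -3*12 = -36)
(I(5)*W(0))*d(-5) = -6*0*(-36) = -3*0*(-36) = 0*(-36) = 0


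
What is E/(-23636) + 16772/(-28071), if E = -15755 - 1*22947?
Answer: 344990425/331743078 ≈ 1.0399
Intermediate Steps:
E = -38702 (E = -15755 - 22947 = -38702)
E/(-23636) + 16772/(-28071) = -38702/(-23636) + 16772/(-28071) = -38702*(-1/23636) + 16772*(-1/28071) = 19351/11818 - 16772/28071 = 344990425/331743078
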